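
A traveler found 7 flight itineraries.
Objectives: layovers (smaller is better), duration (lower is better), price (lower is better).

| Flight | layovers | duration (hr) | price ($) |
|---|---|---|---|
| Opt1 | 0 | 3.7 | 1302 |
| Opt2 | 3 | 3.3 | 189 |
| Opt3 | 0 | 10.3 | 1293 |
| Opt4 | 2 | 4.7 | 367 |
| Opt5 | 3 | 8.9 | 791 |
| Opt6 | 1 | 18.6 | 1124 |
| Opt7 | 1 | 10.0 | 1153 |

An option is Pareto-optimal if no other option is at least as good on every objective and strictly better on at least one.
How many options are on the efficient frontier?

Opt1: not dominated.
Opt2: not dominated (best duration).
Opt3: not dominated.
Opt4: not dominated.
Opt5: dominated by Opt2 (layovers 3≤3, duration 3.3≤8.9, price 189≤791).
Opt6: not dominated.
Opt7: not dominated.
Pareto-optimal: Opt1, Opt2, Opt3, Opt4, Opt6, Opt7 → 6.

6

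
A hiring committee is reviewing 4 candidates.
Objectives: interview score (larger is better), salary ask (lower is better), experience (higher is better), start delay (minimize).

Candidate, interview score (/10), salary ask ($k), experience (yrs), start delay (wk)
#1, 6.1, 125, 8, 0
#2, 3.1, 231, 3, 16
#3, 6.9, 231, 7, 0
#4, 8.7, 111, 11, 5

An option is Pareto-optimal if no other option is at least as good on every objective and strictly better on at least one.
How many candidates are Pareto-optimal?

#1: not dominated.
#2: dominated by #1 (interview score 6.1≥3.1, salary ask 125≤231, experience 8≥3, start delay 0≤16).
#3: not dominated.
#4: not dominated (best interview score).
Pareto-optimal: #1, #3, #4 → 3.

3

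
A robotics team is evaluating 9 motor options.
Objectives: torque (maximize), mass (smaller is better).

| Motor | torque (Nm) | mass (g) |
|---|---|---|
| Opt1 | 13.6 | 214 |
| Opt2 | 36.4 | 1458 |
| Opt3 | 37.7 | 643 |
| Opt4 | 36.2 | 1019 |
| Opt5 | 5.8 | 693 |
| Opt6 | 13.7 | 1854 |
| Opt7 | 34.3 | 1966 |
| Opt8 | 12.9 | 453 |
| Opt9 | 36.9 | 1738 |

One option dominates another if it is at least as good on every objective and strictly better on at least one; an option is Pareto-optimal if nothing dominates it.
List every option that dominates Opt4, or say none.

Opt3: torque 37.7≥36.2, mass 643≤1019 — dominates Opt4.
Others (Opt1, Opt2, Opt5, Opt6, Opt7, Opt8, Opt9) are each worse than Opt4 on at least one objective.

Opt3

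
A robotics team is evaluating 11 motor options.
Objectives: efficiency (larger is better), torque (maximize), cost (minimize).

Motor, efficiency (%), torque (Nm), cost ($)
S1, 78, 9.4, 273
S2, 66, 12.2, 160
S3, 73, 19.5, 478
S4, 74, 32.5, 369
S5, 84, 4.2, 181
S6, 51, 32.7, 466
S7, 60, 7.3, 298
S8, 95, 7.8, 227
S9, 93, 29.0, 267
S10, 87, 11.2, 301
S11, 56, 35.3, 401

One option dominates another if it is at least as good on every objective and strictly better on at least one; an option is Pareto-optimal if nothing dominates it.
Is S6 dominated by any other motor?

Yes

S11 vs S6: efficiency 56≥51, torque 35.3≥32.7, cost 401≤466 — S11 is at least as good on every objective and strictly better on at least one, so S11 dominates S6.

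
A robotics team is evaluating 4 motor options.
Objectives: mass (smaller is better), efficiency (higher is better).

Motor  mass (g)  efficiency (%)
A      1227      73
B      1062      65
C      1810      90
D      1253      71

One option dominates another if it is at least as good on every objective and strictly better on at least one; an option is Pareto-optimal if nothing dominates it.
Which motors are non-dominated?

A, B, C

A: not dominated.
B: not dominated (best mass).
C: not dominated (best efficiency).
D: dominated by A (mass 1227≤1253, efficiency 73≥71).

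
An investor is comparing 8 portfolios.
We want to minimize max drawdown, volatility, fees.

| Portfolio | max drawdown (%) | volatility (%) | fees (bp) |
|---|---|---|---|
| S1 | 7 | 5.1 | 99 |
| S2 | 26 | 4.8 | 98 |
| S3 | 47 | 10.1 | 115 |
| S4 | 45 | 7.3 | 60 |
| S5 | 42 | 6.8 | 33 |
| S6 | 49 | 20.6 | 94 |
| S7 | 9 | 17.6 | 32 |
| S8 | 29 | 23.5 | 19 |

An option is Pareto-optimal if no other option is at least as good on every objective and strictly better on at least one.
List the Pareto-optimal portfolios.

S1, S2, S5, S7, S8

S1: not dominated (best max drawdown).
S2: not dominated (best volatility).
S3: dominated by S1 (max drawdown 7≤47, volatility 5.1≤10.1, fees 99≤115).
S4: dominated by S5 (max drawdown 42≤45, volatility 6.8≤7.3, fees 33≤60).
S5: not dominated.
S6: dominated by S4 (max drawdown 45≤49, volatility 7.3≤20.6, fees 60≤94).
S7: not dominated.
S8: not dominated (best fees).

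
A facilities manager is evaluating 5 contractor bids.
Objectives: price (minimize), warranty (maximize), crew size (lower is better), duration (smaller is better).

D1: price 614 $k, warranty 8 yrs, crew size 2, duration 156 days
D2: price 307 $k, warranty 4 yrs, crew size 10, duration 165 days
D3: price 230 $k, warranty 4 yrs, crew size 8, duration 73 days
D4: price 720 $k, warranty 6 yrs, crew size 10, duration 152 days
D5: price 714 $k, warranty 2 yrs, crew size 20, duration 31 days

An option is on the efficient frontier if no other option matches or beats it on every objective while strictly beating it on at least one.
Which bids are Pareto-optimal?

D1: not dominated (best warranty).
D2: dominated by D3 (price 230≤307, warranty 4≥4, crew size 8≤10, duration 73≤165).
D3: not dominated (best price).
D4: not dominated.
D5: not dominated (best duration).

D1, D3, D4, D5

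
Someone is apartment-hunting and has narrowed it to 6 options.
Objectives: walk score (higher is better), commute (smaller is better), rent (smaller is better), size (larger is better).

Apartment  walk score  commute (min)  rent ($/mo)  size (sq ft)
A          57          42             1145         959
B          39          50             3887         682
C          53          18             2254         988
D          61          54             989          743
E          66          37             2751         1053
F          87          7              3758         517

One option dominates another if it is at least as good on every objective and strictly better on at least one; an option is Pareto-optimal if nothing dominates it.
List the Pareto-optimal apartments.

A, C, D, E, F

A: not dominated.
B: dominated by A (walk score 57≥39, commute 42≤50, rent 1145≤3887, size 959≥682).
C: not dominated.
D: not dominated (best rent).
E: not dominated (best size).
F: not dominated (best walk score).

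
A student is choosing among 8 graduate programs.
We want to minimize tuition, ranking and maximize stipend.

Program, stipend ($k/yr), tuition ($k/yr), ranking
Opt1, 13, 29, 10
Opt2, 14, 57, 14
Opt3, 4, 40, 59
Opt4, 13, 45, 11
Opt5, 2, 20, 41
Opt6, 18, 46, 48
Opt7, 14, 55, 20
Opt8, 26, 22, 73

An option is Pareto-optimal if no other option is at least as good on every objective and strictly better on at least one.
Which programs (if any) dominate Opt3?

Opt1

Opt1: stipend 13≥4, tuition 29≤40, ranking 10≤59 — dominates Opt3.
Others (Opt2, Opt4, Opt5, Opt6, Opt7, Opt8) are each worse than Opt3 on at least one objective.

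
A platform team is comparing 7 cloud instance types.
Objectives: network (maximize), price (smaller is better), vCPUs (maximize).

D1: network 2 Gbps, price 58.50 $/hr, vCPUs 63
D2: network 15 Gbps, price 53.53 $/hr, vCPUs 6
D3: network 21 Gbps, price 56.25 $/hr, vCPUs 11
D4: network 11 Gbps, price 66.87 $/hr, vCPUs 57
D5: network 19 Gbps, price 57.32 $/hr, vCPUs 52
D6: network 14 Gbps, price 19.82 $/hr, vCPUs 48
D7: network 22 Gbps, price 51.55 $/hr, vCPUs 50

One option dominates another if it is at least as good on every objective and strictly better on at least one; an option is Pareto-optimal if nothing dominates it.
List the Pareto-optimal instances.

D1: not dominated (best vCPUs).
D2: dominated by D7 (network 22≥15, price 51.55≤53.53, vCPUs 50≥6).
D3: dominated by D7 (network 22≥21, price 51.55≤56.25, vCPUs 50≥11).
D4: not dominated.
D5: not dominated.
D6: not dominated (best price).
D7: not dominated (best network).

D1, D4, D5, D6, D7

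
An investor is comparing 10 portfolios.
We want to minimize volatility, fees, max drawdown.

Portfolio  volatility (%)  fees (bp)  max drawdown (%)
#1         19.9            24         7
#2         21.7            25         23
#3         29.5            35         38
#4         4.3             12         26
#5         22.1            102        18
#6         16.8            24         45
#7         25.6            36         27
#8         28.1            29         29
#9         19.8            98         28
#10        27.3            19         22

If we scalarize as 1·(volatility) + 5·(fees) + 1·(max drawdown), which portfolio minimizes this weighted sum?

#4

#1: 1·19.9 + 5·24 + 1·7 = 146.9
#2: 1·21.7 + 5·25 + 1·23 = 169.7
#3: 1·29.5 + 5·35 + 1·38 = 242.5
#4: 1·4.3 + 5·12 + 1·26 = 90.3
#5: 1·22.1 + 5·102 + 1·18 = 550.1
#6: 1·16.8 + 5·24 + 1·45 = 181.8
#7: 1·25.6 + 5·36 + 1·27 = 232.6
#8: 1·28.1 + 5·29 + 1·29 = 202.1
#9: 1·19.8 + 5·98 + 1·28 = 537.8
#10: 1·27.3 + 5·19 + 1·22 = 144.3
Lowest: #4 at 90.3.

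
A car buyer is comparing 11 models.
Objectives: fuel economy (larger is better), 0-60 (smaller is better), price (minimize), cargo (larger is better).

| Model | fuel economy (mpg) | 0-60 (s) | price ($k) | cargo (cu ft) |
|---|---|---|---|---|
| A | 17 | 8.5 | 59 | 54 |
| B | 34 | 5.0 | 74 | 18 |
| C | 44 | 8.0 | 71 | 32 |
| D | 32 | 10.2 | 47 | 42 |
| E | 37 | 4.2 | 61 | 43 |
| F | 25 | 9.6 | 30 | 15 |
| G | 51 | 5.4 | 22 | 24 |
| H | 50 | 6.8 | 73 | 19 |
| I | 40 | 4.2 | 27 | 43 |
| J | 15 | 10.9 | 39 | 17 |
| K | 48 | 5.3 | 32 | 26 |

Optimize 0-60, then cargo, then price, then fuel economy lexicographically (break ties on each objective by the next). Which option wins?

First minimize 0-60: best is 4.2, kept {E, I}.
Then maximize cargo: best is 43, kept {E, I}.
Then minimize price: best is 27, kept {I}.

I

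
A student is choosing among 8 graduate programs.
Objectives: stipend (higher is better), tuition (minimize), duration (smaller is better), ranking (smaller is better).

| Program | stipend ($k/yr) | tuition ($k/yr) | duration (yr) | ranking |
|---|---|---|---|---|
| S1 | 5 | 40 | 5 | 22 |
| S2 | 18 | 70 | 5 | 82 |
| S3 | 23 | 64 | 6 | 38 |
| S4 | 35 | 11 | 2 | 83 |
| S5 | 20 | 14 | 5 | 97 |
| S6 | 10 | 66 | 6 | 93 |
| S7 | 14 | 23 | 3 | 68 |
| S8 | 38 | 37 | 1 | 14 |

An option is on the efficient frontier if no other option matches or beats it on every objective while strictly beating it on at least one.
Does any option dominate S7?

S1: worse on stipend (5 vs 14).
S2: worse on tuition (70 vs 23).
S3: worse on tuition (64 vs 23).
S4: worse on ranking (83 vs 68).
S5: worse on duration (5 vs 3).
S6: worse on stipend (10 vs 14).
S8: worse on tuition (37 vs 23).
No option is at least as good as S7 on every objective and strictly better on one.

No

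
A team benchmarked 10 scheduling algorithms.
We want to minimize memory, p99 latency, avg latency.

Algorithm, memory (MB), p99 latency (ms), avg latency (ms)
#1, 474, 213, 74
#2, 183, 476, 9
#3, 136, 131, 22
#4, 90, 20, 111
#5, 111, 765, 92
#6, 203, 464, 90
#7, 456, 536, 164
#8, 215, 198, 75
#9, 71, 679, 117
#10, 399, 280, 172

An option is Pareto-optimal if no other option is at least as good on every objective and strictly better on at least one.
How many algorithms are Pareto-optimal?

#1: dominated by #3 (memory 136≤474, p99 latency 131≤213, avg latency 22≤74).
#2: not dominated (best avg latency).
#3: not dominated.
#4: not dominated (best p99 latency).
#5: not dominated.
#6: dominated by #3 (memory 136≤203, p99 latency 131≤464, avg latency 22≤90).
#7: dominated by #2 (memory 183≤456, p99 latency 476≤536, avg latency 9≤164).
#8: dominated by #3 (memory 136≤215, p99 latency 131≤198, avg latency 22≤75).
#9: not dominated (best memory).
#10: dominated by #3 (memory 136≤399, p99 latency 131≤280, avg latency 22≤172).
Pareto-optimal: #2, #3, #4, #5, #9 → 5.

5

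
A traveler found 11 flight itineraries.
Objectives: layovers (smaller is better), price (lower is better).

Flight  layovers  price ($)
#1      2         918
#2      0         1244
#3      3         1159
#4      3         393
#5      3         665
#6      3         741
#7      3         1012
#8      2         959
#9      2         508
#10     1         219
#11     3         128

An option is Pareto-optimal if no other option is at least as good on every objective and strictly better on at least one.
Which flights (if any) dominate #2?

#1: worse on layovers (2 vs 0).
#3: worse on layovers (3 vs 0).
#4: worse on layovers (3 vs 0).
#5: worse on layovers (3 vs 0).
#6: worse on layovers (3 vs 0).
#7: worse on layovers (3 vs 0).
#8: worse on layovers (2 vs 0).
#9: worse on layovers (2 vs 0).
#10: worse on layovers (1 vs 0).
#11: worse on layovers (3 vs 0).
No option dominates #2.

none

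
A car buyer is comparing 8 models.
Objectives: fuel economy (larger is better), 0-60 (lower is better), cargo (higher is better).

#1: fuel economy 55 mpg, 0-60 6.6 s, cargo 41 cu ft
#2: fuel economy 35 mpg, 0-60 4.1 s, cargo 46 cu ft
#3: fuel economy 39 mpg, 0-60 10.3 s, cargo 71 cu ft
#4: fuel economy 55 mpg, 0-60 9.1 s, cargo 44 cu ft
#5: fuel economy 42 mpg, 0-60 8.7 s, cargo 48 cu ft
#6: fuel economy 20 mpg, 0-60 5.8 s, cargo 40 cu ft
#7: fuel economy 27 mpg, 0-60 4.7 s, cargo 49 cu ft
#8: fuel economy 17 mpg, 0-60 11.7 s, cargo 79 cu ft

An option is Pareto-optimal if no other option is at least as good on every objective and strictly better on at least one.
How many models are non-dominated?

7

#1: not dominated.
#2: not dominated (best 0-60).
#3: not dominated.
#4: not dominated.
#5: not dominated.
#6: dominated by #2 (fuel economy 35≥20, 0-60 4.1≤5.8, cargo 46≥40).
#7: not dominated.
#8: not dominated (best cargo).
Pareto-optimal: #1, #2, #3, #4, #5, #7, #8 → 7.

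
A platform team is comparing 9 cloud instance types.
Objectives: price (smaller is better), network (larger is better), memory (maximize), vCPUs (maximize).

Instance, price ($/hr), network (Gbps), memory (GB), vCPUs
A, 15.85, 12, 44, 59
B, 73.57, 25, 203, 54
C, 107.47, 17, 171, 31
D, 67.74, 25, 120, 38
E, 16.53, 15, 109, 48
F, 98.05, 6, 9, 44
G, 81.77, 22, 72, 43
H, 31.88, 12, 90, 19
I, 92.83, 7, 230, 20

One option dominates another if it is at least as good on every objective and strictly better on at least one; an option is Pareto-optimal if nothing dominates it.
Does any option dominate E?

No

A: worse on network (12 vs 15).
B: worse on price (73.57 vs 16.53).
C: worse on price (107.47 vs 16.53).
D: worse on price (67.74 vs 16.53).
F: worse on price (98.05 vs 16.53).
G: worse on price (81.77 vs 16.53).
H: worse on price (31.88 vs 16.53).
I: worse on price (92.83 vs 16.53).
No option is at least as good as E on every objective and strictly better on one.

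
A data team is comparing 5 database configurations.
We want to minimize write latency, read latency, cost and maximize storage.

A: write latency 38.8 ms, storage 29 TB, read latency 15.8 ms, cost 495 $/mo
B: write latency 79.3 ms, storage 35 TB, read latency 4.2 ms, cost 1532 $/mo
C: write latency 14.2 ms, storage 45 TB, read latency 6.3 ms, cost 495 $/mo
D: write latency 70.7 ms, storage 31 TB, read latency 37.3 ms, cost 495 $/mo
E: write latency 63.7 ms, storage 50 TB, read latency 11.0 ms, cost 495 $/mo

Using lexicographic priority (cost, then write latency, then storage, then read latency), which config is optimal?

C

First minimize cost: best is 495, kept {A, C, D, E}.
Then minimize write latency: best is 14.2, kept {C}.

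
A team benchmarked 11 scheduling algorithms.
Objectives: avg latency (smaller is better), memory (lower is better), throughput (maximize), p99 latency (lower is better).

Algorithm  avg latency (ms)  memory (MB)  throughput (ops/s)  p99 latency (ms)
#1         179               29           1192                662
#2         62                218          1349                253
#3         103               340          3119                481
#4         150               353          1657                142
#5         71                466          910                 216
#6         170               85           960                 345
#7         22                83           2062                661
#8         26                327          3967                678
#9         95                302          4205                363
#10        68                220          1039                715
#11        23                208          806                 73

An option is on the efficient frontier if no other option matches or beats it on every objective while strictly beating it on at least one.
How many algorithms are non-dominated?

9

#1: not dominated (best memory).
#2: not dominated.
#3: dominated by #9 (avg latency 95≤103, memory 302≤340, throughput 4205≥3119, p99 latency 363≤481).
#4: not dominated.
#5: not dominated.
#6: not dominated.
#7: not dominated (best avg latency).
#8: not dominated.
#9: not dominated (best throughput).
#10: dominated by #2 (avg latency 62≤68, memory 218≤220, throughput 1349≥1039, p99 latency 253≤715).
#11: not dominated (best p99 latency).
Pareto-optimal: #1, #2, #4, #5, #6, #7, #8, #9, #11 → 9.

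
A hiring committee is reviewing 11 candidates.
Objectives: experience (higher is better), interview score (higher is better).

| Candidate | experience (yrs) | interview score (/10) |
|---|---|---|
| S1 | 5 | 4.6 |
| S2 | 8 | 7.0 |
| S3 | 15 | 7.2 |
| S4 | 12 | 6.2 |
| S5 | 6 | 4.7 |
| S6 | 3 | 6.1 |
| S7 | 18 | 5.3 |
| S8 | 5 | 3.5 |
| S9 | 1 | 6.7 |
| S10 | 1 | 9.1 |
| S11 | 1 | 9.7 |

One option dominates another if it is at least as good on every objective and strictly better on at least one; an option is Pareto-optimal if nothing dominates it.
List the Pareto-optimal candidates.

S1: dominated by S2 (experience 8≥5, interview score 7.0≥4.6).
S2: dominated by S3 (experience 15≥8, interview score 7.2≥7.0).
S3: not dominated.
S4: dominated by S3 (experience 15≥12, interview score 7.2≥6.2).
S5: dominated by S2 (experience 8≥6, interview score 7.0≥4.7).
S6: dominated by S2 (experience 8≥3, interview score 7.0≥6.1).
S7: not dominated (best experience).
S8: dominated by S1 (experience 5≥5, interview score 4.6≥3.5).
S9: dominated by S2 (experience 8≥1, interview score 7.0≥6.7).
S10: dominated by S11 (experience 1≥1, interview score 9.7≥9.1).
S11: not dominated (best interview score).

S3, S7, S11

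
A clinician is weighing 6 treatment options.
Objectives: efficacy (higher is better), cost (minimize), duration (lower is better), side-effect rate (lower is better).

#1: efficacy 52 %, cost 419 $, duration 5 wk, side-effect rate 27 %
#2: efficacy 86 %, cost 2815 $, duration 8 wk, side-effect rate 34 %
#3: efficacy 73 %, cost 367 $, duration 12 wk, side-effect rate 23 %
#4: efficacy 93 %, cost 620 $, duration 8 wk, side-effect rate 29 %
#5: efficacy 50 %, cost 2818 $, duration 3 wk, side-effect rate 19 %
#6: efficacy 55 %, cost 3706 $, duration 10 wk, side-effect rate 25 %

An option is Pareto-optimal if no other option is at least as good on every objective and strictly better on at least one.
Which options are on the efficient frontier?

#1: not dominated.
#2: dominated by #4 (efficacy 93≥86, cost 620≤2815, duration 8≤8, side-effect rate 29≤34).
#3: not dominated (best cost).
#4: not dominated (best efficacy).
#5: not dominated (best duration).
#6: not dominated.

#1, #3, #4, #5, #6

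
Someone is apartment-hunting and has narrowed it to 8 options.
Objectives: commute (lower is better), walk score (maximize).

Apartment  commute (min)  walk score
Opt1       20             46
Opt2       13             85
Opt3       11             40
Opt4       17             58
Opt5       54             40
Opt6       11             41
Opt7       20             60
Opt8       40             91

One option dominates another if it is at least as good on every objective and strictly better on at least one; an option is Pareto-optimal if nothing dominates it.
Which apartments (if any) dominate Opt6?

Opt1: worse on commute (20 vs 11).
Opt2: worse on commute (13 vs 11).
Opt3: worse on walk score (40 vs 41).
Opt4: worse on commute (17 vs 11).
Opt5: worse on commute (54 vs 11).
Opt7: worse on commute (20 vs 11).
Opt8: worse on commute (40 vs 11).
No option dominates Opt6.

none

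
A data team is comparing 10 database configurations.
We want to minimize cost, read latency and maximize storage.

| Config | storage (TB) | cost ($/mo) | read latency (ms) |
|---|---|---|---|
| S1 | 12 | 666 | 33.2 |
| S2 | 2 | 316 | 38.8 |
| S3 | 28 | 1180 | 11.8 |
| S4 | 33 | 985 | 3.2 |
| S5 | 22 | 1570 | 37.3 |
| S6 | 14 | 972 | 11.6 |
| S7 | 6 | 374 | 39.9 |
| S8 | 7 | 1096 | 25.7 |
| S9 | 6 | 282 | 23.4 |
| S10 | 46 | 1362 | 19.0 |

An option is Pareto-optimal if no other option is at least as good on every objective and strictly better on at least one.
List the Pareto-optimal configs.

S1, S4, S6, S9, S10

S1: not dominated.
S2: dominated by S9 (storage 6≥2, cost 282≤316, read latency 23.4≤38.8).
S3: dominated by S4 (storage 33≥28, cost 985≤1180, read latency 3.2≤11.8).
S4: not dominated (best read latency).
S5: dominated by S3 (storage 28≥22, cost 1180≤1570, read latency 11.8≤37.3).
S6: not dominated.
S7: dominated by S9 (storage 6≥6, cost 282≤374, read latency 23.4≤39.9).
S8: dominated by S4 (storage 33≥7, cost 985≤1096, read latency 3.2≤25.7).
S9: not dominated (best cost).
S10: not dominated (best storage).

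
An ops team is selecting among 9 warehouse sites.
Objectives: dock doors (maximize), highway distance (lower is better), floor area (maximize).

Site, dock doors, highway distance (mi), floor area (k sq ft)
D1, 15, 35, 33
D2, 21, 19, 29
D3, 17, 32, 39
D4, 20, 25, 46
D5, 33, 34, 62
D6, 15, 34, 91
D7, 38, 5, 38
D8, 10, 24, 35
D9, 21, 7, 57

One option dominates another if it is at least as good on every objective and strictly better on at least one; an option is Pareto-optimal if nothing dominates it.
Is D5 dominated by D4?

D4 vs D5: D4 is worse on dock doors (20 vs 33), so it does not dominate D5.

No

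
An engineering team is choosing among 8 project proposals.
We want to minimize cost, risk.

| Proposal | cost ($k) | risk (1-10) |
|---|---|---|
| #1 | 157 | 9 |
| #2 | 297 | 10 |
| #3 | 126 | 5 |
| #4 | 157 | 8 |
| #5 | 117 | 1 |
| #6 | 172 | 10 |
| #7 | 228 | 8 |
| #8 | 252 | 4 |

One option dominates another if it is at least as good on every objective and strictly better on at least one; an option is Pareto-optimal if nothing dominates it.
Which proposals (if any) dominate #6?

#1, #3, #4, #5

#1: cost 157≤172, risk 9≤10 — dominates #6.
#3: cost 126≤172, risk 5≤10 — dominates #6.
#4: cost 157≤172, risk 8≤10 — dominates #6.
#5: cost 117≤172, risk 1≤10 — dominates #6.
Others (#2, #7, #8) are each worse than #6 on at least one objective.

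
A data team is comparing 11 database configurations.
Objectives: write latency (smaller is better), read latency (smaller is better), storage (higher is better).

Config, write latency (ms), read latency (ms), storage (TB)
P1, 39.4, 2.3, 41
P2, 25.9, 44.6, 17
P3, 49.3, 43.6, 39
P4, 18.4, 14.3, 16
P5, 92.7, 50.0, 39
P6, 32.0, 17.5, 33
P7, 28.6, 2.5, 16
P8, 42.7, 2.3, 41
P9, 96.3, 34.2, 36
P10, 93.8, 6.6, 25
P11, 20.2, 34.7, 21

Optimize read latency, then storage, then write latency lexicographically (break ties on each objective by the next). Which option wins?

P1

First minimize read latency: best is 2.3, kept {P1, P8}.
Then maximize storage: best is 41, kept {P1, P8}.
Then minimize write latency: best is 39.4, kept {P1}.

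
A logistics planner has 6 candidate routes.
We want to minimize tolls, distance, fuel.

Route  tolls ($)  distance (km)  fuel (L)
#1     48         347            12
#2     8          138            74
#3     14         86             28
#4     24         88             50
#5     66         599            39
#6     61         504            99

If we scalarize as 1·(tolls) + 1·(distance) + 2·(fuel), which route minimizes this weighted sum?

#3

#1: 1·48 + 1·347 + 2·12 = 419
#2: 1·8 + 1·138 + 2·74 = 294
#3: 1·14 + 1·86 + 2·28 = 156
#4: 1·24 + 1·88 + 2·50 = 212
#5: 1·66 + 1·599 + 2·39 = 743
#6: 1·61 + 1·504 + 2·99 = 763
Lowest: #3 at 156.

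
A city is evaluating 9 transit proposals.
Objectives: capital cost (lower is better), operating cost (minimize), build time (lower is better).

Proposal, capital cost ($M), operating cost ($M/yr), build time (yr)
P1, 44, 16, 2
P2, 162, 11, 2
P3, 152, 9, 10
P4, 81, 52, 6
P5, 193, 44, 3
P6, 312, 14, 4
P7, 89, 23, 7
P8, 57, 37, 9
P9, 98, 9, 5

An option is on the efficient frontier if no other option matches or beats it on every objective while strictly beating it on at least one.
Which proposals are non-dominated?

P1: not dominated (best capital cost).
P2: not dominated.
P3: dominated by P9 (capital cost 98≤152, operating cost 9≤9, build time 5≤10).
P4: dominated by P1 (capital cost 44≤81, operating cost 16≤52, build time 2≤6).
P5: dominated by P1 (capital cost 44≤193, operating cost 16≤44, build time 2≤3).
P6: dominated by P2 (capital cost 162≤312, operating cost 11≤14, build time 2≤4).
P7: dominated by P1 (capital cost 44≤89, operating cost 16≤23, build time 2≤7).
P8: dominated by P1 (capital cost 44≤57, operating cost 16≤37, build time 2≤9).
P9: not dominated.

P1, P2, P9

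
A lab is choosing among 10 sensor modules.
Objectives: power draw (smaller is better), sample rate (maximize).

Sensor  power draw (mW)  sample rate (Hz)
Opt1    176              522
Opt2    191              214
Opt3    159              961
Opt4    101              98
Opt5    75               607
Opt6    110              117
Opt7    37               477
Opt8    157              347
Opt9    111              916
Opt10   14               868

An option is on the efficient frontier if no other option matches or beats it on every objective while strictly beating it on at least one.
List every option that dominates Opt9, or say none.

none

Opt1: worse on power draw (176 vs 111).
Opt2: worse on power draw (191 vs 111).
Opt3: worse on power draw (159 vs 111).
Opt4: worse on sample rate (98 vs 916).
Opt5: worse on sample rate (607 vs 916).
Opt6: worse on sample rate (117 vs 916).
Opt7: worse on sample rate (477 vs 916).
Opt8: worse on power draw (157 vs 111).
Opt10: worse on sample rate (868 vs 916).
No option dominates Opt9.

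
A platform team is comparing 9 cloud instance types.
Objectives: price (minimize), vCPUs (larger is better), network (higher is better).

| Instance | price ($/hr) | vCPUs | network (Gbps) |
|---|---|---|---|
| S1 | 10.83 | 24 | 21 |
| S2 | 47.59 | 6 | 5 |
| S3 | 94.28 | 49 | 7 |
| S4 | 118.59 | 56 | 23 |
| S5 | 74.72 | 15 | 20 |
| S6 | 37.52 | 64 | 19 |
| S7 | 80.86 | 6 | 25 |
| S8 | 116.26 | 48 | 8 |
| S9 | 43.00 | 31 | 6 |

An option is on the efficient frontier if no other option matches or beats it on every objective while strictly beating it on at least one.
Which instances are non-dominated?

S1: not dominated (best price).
S2: dominated by S1 (price 10.83≤47.59, vCPUs 24≥6, network 21≥5).
S3: dominated by S6 (price 37.52≤94.28, vCPUs 64≥49, network 19≥7).
S4: not dominated.
S5: dominated by S1 (price 10.83≤74.72, vCPUs 24≥15, network 21≥20).
S6: not dominated (best vCPUs).
S7: not dominated (best network).
S8: dominated by S6 (price 37.52≤116.26, vCPUs 64≥48, network 19≥8).
S9: dominated by S6 (price 37.52≤43.00, vCPUs 64≥31, network 19≥6).

S1, S4, S6, S7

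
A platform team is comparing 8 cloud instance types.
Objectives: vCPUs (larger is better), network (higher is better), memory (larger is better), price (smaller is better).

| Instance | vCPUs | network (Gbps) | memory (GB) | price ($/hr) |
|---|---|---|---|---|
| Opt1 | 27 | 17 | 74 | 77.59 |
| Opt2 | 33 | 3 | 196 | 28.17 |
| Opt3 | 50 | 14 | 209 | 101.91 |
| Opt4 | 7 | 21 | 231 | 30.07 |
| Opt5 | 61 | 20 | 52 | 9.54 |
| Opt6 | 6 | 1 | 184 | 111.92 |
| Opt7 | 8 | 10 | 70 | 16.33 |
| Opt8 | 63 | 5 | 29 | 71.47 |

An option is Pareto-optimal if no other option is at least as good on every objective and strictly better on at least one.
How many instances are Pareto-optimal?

7

Opt1: not dominated.
Opt2: not dominated.
Opt3: not dominated.
Opt4: not dominated (best network).
Opt5: not dominated (best price).
Opt6: dominated by Opt2 (vCPUs 33≥6, network 3≥1, memory 196≥184, price 28.17≤111.92).
Opt7: not dominated.
Opt8: not dominated (best vCPUs).
Pareto-optimal: Opt1, Opt2, Opt3, Opt4, Opt5, Opt7, Opt8 → 7.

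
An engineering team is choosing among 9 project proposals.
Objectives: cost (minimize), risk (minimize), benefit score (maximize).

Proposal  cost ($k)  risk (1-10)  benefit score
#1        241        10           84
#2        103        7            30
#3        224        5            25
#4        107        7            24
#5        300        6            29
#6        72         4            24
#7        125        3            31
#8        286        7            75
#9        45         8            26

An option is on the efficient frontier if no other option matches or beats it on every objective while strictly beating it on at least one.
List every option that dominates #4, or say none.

#2: cost 103≤107, risk 7≤7, benefit score 30≥24 — dominates #4.
#6: cost 72≤107, risk 4≤7, benefit score 24≥24 — dominates #4.
Others (#1, #3, #5, #7, #8, #9) are each worse than #4 on at least one objective.

#2, #6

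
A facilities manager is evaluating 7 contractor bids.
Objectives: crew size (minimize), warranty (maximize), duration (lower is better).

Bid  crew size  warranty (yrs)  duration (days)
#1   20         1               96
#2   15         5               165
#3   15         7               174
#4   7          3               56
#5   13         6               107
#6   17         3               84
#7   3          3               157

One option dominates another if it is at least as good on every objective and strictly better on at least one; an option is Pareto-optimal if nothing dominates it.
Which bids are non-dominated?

#1: dominated by #4 (crew size 7≤20, warranty 3≥1, duration 56≤96).
#2: dominated by #5 (crew size 13≤15, warranty 6≥5, duration 107≤165).
#3: not dominated (best warranty).
#4: not dominated (best duration).
#5: not dominated.
#6: dominated by #4 (crew size 7≤17, warranty 3≥3, duration 56≤84).
#7: not dominated (best crew size).

#3, #4, #5, #7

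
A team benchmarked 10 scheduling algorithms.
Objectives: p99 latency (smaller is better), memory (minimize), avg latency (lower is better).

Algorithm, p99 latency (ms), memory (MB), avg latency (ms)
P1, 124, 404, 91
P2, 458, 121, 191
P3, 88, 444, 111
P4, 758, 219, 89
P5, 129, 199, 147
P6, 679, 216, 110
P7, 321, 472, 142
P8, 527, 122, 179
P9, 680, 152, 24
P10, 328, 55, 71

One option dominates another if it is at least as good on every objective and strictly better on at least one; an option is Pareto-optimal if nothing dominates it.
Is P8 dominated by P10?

Yes

P10 vs P8: p99 latency 328≤527, memory 55≤122, avg latency 71≤179 — P10 is at least as good on every objective with at least one strict improvement.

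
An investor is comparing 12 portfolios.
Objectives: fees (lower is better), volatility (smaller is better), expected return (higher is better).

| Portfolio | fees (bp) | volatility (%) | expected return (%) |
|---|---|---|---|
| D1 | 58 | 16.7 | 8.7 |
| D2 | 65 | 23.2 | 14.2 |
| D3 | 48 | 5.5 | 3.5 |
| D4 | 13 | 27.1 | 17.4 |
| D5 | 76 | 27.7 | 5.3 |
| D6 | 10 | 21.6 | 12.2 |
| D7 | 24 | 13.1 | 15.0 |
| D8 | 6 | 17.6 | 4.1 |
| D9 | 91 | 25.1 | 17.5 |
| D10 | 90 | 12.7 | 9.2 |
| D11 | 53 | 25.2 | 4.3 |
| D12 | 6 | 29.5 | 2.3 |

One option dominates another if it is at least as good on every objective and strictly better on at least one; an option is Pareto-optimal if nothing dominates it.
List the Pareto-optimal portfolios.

D1: dominated by D7 (fees 24≤58, volatility 13.1≤16.7, expected return 15.0≥8.7).
D2: dominated by D7 (fees 24≤65, volatility 13.1≤23.2, expected return 15.0≥14.2).
D3: not dominated (best volatility).
D4: not dominated.
D5: dominated by D1 (fees 58≤76, volatility 16.7≤27.7, expected return 8.7≥5.3).
D6: not dominated.
D7: not dominated.
D8: not dominated.
D9: not dominated (best expected return).
D10: not dominated.
D11: dominated by D6 (fees 10≤53, volatility 21.6≤25.2, expected return 12.2≥4.3).
D12: dominated by D8 (fees 6≤6, volatility 17.6≤29.5, expected return 4.1≥2.3).

D3, D4, D6, D7, D8, D9, D10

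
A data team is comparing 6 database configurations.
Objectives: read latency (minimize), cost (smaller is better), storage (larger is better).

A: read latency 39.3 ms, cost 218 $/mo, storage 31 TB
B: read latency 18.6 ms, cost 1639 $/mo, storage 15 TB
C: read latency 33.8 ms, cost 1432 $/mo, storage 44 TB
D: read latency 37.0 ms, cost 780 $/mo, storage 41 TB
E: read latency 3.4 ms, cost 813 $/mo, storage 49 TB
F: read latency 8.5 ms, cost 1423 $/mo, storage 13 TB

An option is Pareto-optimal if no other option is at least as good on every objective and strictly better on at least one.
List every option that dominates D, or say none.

A: worse on read latency (39.3 vs 37.0).
B: worse on cost (1639 vs 780).
C: worse on cost (1432 vs 780).
E: worse on cost (813 vs 780).
F: worse on cost (1423 vs 780).
No option dominates D.

none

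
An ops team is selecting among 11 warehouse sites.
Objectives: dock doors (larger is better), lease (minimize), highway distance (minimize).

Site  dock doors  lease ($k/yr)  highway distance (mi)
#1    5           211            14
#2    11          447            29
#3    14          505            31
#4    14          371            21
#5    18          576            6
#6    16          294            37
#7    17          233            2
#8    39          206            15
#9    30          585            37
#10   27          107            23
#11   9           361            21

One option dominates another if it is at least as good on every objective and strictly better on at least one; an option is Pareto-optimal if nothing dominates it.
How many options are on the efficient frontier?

5

#1: not dominated.
#2: dominated by #4 (dock doors 14≥11, lease 371≤447, highway distance 21≤29).
#3: dominated by #4 (dock doors 14≥14, lease 371≤505, highway distance 21≤31).
#4: dominated by #7 (dock doors 17≥14, lease 233≤371, highway distance 2≤21).
#5: not dominated.
#6: dominated by #7 (dock doors 17≥16, lease 233≤294, highway distance 2≤37).
#7: not dominated (best highway distance).
#8: not dominated (best dock doors).
#9: dominated by #8 (dock doors 39≥30, lease 206≤585, highway distance 15≤37).
#10: not dominated (best lease).
#11: dominated by #7 (dock doors 17≥9, lease 233≤361, highway distance 2≤21).
Pareto-optimal: #1, #5, #7, #8, #10 → 5.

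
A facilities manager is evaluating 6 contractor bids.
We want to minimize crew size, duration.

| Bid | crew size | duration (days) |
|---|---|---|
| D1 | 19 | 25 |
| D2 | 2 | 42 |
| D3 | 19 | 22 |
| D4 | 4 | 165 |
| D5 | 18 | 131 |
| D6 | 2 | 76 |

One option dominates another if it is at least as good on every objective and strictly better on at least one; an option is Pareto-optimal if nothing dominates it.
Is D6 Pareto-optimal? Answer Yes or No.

D2 vs D6: crew size 2≤2, duration 42≤76 — D2 is at least as good on every objective and strictly better on at least one, so D2 dominates D6.

No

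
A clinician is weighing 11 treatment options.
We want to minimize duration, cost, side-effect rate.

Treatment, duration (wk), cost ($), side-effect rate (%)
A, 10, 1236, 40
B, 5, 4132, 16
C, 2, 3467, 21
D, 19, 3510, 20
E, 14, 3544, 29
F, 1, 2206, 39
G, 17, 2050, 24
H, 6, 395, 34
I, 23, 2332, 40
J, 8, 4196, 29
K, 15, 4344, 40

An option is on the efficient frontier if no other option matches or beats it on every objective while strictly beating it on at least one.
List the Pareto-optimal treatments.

B, C, D, F, G, H

A: dominated by H (duration 6≤10, cost 395≤1236, side-effect rate 34≤40).
B: not dominated (best side-effect rate).
C: not dominated.
D: not dominated.
E: dominated by C (duration 2≤14, cost 3467≤3544, side-effect rate 21≤29).
F: not dominated (best duration).
G: not dominated.
H: not dominated (best cost).
I: dominated by A (duration 10≤23, cost 1236≤2332, side-effect rate 40≤40).
J: dominated by B (duration 5≤8, cost 4132≤4196, side-effect rate 16≤29).
K: dominated by A (duration 10≤15, cost 1236≤4344, side-effect rate 40≤40).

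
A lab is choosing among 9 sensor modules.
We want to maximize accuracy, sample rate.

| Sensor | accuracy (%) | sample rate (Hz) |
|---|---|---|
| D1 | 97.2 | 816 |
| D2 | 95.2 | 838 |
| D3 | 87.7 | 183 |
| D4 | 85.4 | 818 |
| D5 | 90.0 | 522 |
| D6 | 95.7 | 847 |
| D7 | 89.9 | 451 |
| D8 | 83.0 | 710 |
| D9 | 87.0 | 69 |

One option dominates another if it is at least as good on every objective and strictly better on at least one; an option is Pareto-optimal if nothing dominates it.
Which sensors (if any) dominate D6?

none

D1: worse on sample rate (816 vs 847).
D2: worse on accuracy (95.2 vs 95.7).
D3: worse on accuracy (87.7 vs 95.7).
D4: worse on accuracy (85.4 vs 95.7).
D5: worse on accuracy (90.0 vs 95.7).
D7: worse on accuracy (89.9 vs 95.7).
D8: worse on accuracy (83.0 vs 95.7).
D9: worse on accuracy (87.0 vs 95.7).
No option dominates D6.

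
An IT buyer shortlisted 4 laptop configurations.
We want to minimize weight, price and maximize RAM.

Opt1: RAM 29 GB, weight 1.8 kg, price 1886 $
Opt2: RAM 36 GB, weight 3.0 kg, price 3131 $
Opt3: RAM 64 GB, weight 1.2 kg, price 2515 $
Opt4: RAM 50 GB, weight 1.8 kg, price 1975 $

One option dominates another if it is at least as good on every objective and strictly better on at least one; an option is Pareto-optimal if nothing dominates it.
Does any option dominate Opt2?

Opt3 vs Opt2: RAM 64≥36, weight 1.2≤3.0, price 2515≤3131 — Opt3 is at least as good on every objective and strictly better on at least one, so Opt3 dominates Opt2.

Yes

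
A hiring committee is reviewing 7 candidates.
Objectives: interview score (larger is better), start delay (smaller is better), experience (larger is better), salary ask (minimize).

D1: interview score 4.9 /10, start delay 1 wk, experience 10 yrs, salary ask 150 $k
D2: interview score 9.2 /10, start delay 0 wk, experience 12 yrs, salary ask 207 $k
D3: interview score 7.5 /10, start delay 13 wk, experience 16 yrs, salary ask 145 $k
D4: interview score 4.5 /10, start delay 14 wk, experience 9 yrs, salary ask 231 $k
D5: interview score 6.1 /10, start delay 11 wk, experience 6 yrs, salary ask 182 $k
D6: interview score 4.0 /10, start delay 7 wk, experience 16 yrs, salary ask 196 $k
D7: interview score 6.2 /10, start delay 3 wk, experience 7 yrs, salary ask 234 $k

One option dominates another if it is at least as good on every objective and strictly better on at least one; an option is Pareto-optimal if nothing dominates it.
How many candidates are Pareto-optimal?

D1: not dominated.
D2: not dominated (best interview score).
D3: not dominated (best salary ask).
D4: dominated by D1 (interview score 4.9≥4.5, start delay 1≤14, experience 10≥9, salary ask 150≤231).
D5: not dominated.
D6: not dominated.
D7: dominated by D2 (interview score 9.2≥6.2, start delay 0≤3, experience 12≥7, salary ask 207≤234).
Pareto-optimal: D1, D2, D3, D5, D6 → 5.

5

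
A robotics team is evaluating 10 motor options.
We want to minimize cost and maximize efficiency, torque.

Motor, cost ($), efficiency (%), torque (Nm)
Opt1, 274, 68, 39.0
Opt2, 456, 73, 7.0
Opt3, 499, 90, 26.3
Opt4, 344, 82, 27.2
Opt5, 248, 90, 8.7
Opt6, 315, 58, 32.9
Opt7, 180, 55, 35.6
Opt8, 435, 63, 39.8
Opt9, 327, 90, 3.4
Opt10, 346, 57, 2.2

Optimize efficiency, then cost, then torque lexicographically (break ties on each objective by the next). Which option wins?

First maximize efficiency: best is 90, kept {Opt3, Opt5, Opt9}.
Then minimize cost: best is 248, kept {Opt5}.

Opt5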